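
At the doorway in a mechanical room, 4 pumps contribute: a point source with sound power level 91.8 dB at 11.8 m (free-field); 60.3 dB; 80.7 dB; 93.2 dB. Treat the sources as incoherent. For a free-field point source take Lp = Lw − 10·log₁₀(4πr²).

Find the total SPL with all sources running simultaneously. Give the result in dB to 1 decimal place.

93.4 dB

Source at 11.8 m: Lp = 91.8 − 10·log₁₀(4π·11.8²) = 91.8 − 10·log₁₀(1749.741) = 59.4 dB.
Σ 10^(Lᵢ/10) = 2.209e+09.
Combined level = 10 log₁₀(2.209e+09) = 93.4 dB.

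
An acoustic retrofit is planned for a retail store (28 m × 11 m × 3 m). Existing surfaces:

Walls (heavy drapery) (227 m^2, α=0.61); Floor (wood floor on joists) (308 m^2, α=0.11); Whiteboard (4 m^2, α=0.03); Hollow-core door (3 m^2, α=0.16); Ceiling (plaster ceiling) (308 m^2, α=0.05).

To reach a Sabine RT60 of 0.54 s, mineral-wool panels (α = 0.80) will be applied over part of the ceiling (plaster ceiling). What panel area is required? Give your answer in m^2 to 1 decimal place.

Summing Sᵢαᵢ: 138.470 + 33.880 + 0.120 + 0.480 + 15.400 → A₁ = 188.350 sabins.
V = 924 m³. Target absorption A₂ = 0.161 × 924 / 0.54 = 275.489 sabins.
Absorption to add: 275.489 − 188.350 = 87.139 sabins.
Each m^2 of panel replacing the ceiling (plaster ceiling) adds (0.80 − 0.05) = 0.75 sabins.
Panel area = 87.139 / 0.75 = 116.2 m^2.

116.2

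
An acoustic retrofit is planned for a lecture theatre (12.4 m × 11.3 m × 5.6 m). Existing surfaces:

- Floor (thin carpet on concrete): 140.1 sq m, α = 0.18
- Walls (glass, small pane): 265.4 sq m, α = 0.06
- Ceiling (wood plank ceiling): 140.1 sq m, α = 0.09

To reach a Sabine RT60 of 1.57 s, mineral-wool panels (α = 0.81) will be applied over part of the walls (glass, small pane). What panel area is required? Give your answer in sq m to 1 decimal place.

35.6

Total absorption A₁ = 140.1·0.18 + 265.4·0.06 + 140.1·0.09
  = 25.218 + 15.924 + 12.609 = 53.751 sq m sabins.
Required A₂ = 0.161·784.672/1.57 = 80.466 sabins.
ΔA needed = 80.466 − 53.751 = 26.715 sabins.
Net gain per sq m: Δα = 0.81 − 0.06 = 0.75.
Area = ΔA/Δα = 26.715/0.75 = 35.6 sq m.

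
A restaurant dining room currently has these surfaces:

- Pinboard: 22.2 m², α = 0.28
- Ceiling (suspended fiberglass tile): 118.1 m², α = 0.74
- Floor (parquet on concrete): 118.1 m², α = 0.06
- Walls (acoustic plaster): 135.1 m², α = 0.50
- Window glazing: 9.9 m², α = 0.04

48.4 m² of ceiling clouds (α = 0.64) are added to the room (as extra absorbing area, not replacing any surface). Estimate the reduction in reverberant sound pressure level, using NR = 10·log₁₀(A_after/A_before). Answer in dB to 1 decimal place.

A_before = Σ Sᵢαᵢ = 22.2×0.28 + 118.1×0.74 + 118.1×0.06 + 135.1×0.50 + 9.9×0.04 = 168.642 sabins.
Added absorption = 48.4 × 0.64 = 30.976 sabins.
New total A_after = 199.618 sabins.
Reduction = 10 log₁₀(A_after/A_before) = 10 log₁₀(1.1837) = 0.7 dB.

0.7 dB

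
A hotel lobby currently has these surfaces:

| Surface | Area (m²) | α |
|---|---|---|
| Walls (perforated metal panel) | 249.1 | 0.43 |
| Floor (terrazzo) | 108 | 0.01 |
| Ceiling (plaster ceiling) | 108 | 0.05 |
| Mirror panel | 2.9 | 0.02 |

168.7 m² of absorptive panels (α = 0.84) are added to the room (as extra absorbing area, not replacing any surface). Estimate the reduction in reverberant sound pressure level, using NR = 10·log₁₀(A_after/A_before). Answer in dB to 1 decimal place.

3.5 dB

Total absorption A_before = 249.1·0.43 + 108·0.01 + 108·0.05 + 2.9·0.02
  = 107.113 + 1.080 + 5.400 + 0.058 = 113.651 m² sabins.
Treatment contributes 168.7·0.84 = 141.708 sabins.
New total A_after = 255.359 sabins.
Reduction = 10 log₁₀(A_after/A_before) = 10 log₁₀(2.2469) = 3.5 dB.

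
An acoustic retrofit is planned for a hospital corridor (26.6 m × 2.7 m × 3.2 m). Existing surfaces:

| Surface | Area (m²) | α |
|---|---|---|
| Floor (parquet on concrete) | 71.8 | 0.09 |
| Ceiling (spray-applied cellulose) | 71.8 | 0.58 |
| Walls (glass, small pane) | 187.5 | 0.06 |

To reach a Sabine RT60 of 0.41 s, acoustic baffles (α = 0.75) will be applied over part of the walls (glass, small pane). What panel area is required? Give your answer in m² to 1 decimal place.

A₁ = Σ Sᵢαᵢ = 71.8*0.09 + 71.8*0.58 + 187.5*0.06 = 59.356 sabins.
V = 229.824 m³. Target absorption A₂ = 0.161 × 229.824 / 0.41 = 90.248 sabins.
Absorption to add: 90.248 − 59.356 = 30.892 sabins.
Each m² of panel replacing the walls (glass, small pane) adds (0.75 − 0.06) = 0.69 sabins.
Panel area = 30.892 / 0.69 = 44.8 m².

44.8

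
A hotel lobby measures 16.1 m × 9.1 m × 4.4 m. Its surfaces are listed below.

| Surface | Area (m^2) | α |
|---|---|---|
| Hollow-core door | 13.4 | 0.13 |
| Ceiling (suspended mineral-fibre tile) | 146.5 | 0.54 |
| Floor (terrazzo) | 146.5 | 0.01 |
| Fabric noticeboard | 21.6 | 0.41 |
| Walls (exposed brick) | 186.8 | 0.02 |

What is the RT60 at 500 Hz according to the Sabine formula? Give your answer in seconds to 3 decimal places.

A = Σ Sᵢαᵢ = 13.4*0.13 + 146.5*0.54 + 146.5*0.01 + 21.6*0.41 + 186.8*0.02 = 94.909 sabins.
Volume V = 16.1 × 9.1 × 4.4 = 644.644 m³.
RT60 = 0.161 · V / A = 0.161 × 644.644 / 94.909 = 1.094 s.

1.094 s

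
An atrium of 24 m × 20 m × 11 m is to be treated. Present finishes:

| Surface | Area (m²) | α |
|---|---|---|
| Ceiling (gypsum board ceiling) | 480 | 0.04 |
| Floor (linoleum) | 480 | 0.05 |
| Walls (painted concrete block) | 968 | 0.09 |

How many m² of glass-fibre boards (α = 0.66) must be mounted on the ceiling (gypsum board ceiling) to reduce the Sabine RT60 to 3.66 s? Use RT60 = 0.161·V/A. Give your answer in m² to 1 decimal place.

164.4

Summing Sᵢαᵢ: 19.200 + 24.000 + 87.120 → A₁ = 130.320 sabins.
V = 5280 m³. Target absorption A₂ = 0.161 × 5280 / 3.66 = 232.262 sabins.
ΔA needed = 232.262 − 130.320 = 101.942 sabins.
Each m² of panel replacing the ceiling (gypsum board ceiling) adds (0.66 − 0.04) = 0.62 sabins.
Panel area = 101.942 / 0.62 = 164.4 m².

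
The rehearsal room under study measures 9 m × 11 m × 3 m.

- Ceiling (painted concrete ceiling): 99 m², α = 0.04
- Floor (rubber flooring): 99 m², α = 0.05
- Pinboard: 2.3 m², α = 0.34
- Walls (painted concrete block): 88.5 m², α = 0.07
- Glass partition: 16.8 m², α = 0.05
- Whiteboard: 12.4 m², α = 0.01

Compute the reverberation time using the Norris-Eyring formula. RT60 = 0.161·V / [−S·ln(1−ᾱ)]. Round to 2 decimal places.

Total surface area S = 99 + 99 + 2.3 + 88.5 + 16.8 + 12.4 = 318.0 m².
Σ(Sᵢαᵢ) = 99·0.04 + 99·0.05 + 2.3·0.34 + 88.5·0.07 + 16.8·0.05 + 12.4·0.01 = 16.851.
ᾱ = 16.851 / 318.0 = 0.0530.
−S·ln(1−ᾱ) = −318.0 × ln(1 − 0.0530) = 17.317.
V = 9 × 11 × 3 = 297 m³.
T = 0.161·V/[−S·ln(1−ᾱ)] = 0.161·297/17.317 = 2.76 s.

2.76 seconds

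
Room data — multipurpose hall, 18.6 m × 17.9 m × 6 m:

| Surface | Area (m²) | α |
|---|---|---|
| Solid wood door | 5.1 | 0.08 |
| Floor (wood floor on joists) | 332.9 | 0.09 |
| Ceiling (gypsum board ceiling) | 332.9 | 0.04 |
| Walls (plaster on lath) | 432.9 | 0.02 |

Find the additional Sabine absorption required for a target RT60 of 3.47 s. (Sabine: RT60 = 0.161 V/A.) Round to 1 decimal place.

Equivalent absorption area: A₁ = 5.1×0.08 + 332.9×0.09 + 332.9×0.04 + 432.9×0.02 = 52.343 m².
V = 1997.64 m³. Required absorption A₂ = 0.161 × 1997.64 / 3.47 = 92.686 sabins.
ΔA = A₂ − A₁ = 92.686 − 52.343 = 40.3 sabins.

40.3 sabins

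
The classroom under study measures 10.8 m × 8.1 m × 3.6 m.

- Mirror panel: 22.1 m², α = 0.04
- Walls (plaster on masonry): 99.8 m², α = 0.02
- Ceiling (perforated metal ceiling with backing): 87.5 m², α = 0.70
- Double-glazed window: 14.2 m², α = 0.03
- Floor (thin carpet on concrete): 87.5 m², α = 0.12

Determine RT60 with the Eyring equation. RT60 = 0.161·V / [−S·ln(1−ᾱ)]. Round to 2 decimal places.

S = Σ Sᵢ = 311.1 m².
Absorption A = 22.1·0.04 + 99.8·0.02 + 87.5·0.70 + 14.2·0.03 + 87.5·0.12 = 75.056 sabins.
Mean coefficient ᾱ = A/S = 0.2413.
−S·ln(1−ᾱ) = −311.1 × ln(1 − 0.2413) = 85.910.
V = 10.8 × 8.1 × 3.6 = 314.928 m³.
RT60 = 0.161 × 314.928 / 85.910 = 0.59 s.

0.59 sec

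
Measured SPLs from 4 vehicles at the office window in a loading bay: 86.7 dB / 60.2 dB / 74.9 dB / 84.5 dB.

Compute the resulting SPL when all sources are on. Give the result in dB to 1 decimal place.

Sum in the linear (power) domain: Σ 10^(Lᵢ/10) = 10^(86.7/10) + 10^(60.2/10) + 10^(74.9/10) + 10^(84.5/10) = 7.815e+08.
Back to dB: 10·log₁₀ Σ = 88.9 dB.

88.9 dB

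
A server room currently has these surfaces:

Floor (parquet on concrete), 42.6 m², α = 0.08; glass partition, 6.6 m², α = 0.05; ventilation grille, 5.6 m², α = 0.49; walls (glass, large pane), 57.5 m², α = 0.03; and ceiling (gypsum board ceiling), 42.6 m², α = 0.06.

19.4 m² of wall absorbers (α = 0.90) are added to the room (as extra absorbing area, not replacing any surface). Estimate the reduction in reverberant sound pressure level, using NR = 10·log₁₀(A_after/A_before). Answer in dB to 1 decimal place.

Total absorption A_before = 42.6×0.08 + 6.6×0.05 + 5.6×0.49 + 57.5×0.03 + 42.6×0.06
  = 3.408 + 0.330 + 2.744 + 1.725 + 2.556 = 10.763 m² sabins.
Treatment contributes 19.4·0.90 = 17.460 sabins.
New total A_after = 28.223 sabins.
Reduction = 10 log₁₀(A_after/A_before) = 10 log₁₀(2.6222) = 4.2 dB.

4.2 dB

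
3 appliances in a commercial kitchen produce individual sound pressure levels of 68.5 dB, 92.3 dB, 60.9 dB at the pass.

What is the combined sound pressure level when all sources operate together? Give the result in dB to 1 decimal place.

92.3 dB

Sum in the linear (power) domain: Σ 10^(Lᵢ/10) = 10^(68.5/10) + 10^(92.3/10) + 10^(60.9/10) = 1.707e+09.
Combined level = 10 log₁₀(1.707e+09) = 92.3 dB.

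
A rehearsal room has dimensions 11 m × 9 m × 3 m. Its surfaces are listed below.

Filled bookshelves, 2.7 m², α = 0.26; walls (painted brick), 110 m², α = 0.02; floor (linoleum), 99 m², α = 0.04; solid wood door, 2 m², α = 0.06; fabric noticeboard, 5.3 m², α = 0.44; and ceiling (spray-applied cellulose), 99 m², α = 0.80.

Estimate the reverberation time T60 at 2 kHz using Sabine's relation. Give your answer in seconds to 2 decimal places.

0.54 s

Total absorption A = 2.7×0.26 + 110×0.02 + 99×0.04 + 2×0.06 + 5.3×0.44 + 99×0.80
  = 0.702 + 2.200 + 3.960 + 0.120 + 2.332 + 79.200 = 88.514 m² sabins.
Volume V = 11 × 9 × 3 = 297 m³.
T = 0.161 V/A = 0.161·297/88.514 = 0.54 s.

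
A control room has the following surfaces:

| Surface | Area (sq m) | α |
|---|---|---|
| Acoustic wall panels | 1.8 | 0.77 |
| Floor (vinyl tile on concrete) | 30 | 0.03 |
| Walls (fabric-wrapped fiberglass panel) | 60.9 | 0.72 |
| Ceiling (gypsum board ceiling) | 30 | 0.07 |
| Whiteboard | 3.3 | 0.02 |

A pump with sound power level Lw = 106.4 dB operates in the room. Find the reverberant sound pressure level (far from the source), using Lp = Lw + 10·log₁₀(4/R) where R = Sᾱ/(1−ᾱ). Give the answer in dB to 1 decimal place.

93.5 dB

A = 48.300 sabins; S = 126.0 sq m.
ᾱ = 0.3833, so room constant R = A/(1−ᾱ) = 78.320 sq m.
Lp = 106.4 + 10·log₁₀(4/78.320) = 106.4 + (-12.92) = 93.5 dB.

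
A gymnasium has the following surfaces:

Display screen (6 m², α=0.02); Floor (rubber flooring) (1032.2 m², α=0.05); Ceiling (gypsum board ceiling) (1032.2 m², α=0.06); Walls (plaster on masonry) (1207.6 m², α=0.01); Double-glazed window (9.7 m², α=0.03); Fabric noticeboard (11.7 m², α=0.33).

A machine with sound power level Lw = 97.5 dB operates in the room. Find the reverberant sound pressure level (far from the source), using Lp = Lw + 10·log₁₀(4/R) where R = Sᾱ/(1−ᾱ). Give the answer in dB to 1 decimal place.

82.2 dB

A = 129.890 sabins; S = 3299.4 m².
ᾱ = 0.0394, so room constant R = A/(1−ᾱ) = 135.218 m².
Lp = 97.5 + 10·log₁₀(4/135.218) = 97.5 + (-15.29) = 82.2 dB.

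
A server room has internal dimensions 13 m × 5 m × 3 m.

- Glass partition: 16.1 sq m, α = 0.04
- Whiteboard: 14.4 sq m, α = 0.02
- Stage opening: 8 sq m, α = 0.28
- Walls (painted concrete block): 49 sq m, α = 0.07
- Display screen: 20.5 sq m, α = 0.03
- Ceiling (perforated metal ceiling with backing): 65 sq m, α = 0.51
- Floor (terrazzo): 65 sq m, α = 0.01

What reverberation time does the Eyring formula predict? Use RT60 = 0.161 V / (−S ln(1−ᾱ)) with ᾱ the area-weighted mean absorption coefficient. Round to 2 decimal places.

0.70 s

S = Σ Sᵢ = 238.0 sq m.
Σ(Sᵢαᵢ) = 16.1·0.04 + 14.4·0.02 + 8·0.28 + 49·0.07 + 20.5·0.03 + 65·0.51 + 65·0.01 = 41.017.
Mean coefficient ᾱ = A/S = 0.1723.
−S·ln(1−ᾱ) = −238.0 × ln(1 − 0.1723) = 45.007.
V = 13 × 5 × 3 = 195 m³.
RT60 = 0.161 × 195 / 45.007 = 0.70 s.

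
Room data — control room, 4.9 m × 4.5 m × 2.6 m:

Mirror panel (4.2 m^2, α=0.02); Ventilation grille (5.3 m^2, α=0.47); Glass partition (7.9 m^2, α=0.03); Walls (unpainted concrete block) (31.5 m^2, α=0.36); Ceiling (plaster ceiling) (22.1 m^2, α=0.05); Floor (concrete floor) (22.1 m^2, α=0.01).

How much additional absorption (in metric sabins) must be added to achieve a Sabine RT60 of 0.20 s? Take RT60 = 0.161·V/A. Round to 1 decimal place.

30.7 sabins

Total absorption A₁ = 4.2*0.02 + 5.3*0.47 + 7.9*0.03 + 31.5*0.36 + 22.1*0.05 + 22.1*0.01
  = 0.084 + 2.491 + 0.237 + 11.340 + 1.105 + 0.221 = 15.478 m^2 sabins.
For T = 0.20 s, need A₂ = 0.161·V/T = 0.161·57.33/0.20 = 46.151 sabins.
Shortfall: 46.151 − 15.478 = 30.7 sabins.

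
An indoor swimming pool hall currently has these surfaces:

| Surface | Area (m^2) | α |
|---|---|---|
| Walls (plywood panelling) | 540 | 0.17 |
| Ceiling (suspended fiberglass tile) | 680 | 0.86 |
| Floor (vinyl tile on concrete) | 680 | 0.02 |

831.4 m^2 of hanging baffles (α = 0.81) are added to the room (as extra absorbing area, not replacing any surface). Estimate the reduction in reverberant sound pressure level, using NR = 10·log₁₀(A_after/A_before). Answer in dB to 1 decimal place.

Total absorption A_before = 540*0.17 + 680*0.86 + 680*0.02
  = 91.800 + 584.800 + 13.600 = 690.200 m^2 sabins.
Treatment contributes 831.4·0.81 = 673.434 sabins.
A_after = 690.200 + 673.434 = 1363.634 sabins.
Reduction = 10 log₁₀(A_after/A_before) = 10 log₁₀(1.9757) = 3.0 dB.

3.0 dB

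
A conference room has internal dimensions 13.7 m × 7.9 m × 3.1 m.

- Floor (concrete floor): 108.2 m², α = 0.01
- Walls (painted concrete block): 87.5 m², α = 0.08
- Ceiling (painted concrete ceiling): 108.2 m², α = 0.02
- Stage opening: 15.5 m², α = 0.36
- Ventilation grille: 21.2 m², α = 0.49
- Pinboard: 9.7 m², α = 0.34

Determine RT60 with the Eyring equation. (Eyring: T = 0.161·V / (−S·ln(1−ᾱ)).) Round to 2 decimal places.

S = Σ Sᵢ = 350.3 m².
Absorption A = 108.2×0.01 + 87.5×0.08 + 108.2×0.02 + 15.5×0.36 + 21.2×0.49 + 9.7×0.34 = 29.512 sabins.
ᾱ = 29.512 / 350.3 = 0.0842.
−S·ln(1−ᾱ) = −350.3 × ln(1 − 0.0842) = 30.811.
V = 13.7 × 7.9 × 3.1 = 335.513 m³.
T = 0.161·V/[−S·ln(1−ᾱ)] = 0.161·335.513/30.811 = 1.75 s.

1.75 s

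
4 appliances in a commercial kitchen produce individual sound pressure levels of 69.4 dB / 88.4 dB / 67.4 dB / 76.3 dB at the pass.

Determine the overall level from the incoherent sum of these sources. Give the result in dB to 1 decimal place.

88.7 dB

Σ 10^(Lᵢ/10) = 7.487e+08.
Back to dB: 10·log₁₀ Σ = 88.7 dB.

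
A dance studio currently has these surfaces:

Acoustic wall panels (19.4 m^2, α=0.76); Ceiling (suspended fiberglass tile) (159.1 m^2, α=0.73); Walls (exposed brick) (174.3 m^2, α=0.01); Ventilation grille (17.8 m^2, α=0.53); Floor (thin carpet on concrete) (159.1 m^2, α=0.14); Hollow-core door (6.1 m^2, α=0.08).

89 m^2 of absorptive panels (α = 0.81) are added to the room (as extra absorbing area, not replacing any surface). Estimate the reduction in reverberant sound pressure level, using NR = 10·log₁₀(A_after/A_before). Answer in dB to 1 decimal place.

Total absorption A_before = 19.4·0.76 + 159.1·0.73 + 174.3·0.01 + 17.8·0.53 + 159.1·0.14 + 6.1·0.08
  = 14.744 + 116.143 + 1.743 + 9.434 + 22.274 + 0.488 = 164.826 m^2 sabins.
Added absorption = 89 × 0.81 = 72.090 sabins.
A_after = 164.826 + 72.090 = 236.916 sabins.
Reduction = 10 log₁₀(A_after/A_before) = 10 log₁₀(1.4374) = 1.6 dB.

1.6 dB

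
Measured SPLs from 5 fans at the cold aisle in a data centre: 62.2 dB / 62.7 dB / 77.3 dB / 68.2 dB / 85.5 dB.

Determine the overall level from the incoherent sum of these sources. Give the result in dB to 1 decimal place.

86.2 dB

Σ 10^(Lᵢ/10) = 4.186e+08.
L_total = 10·log₁₀(4.186e+08) = 86.2 dB.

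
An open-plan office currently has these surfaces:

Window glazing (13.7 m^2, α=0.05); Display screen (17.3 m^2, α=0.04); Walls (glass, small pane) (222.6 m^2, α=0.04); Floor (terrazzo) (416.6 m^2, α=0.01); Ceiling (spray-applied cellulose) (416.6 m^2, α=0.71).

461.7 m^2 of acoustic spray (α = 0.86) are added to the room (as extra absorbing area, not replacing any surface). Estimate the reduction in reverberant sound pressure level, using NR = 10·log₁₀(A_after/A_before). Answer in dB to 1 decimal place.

Summing Sᵢαᵢ: 0.685 + 0.692 + 8.904 + 4.166 + 295.786 → A_before = 310.233 sabins.
Treatment contributes 461.7·0.86 = 397.062 sabins.
A_after = 310.233 + 397.062 = 707.295 sabins.
Reduction = 10 log₁₀(A_after/A_before) = 10 log₁₀(2.2799) = 3.6 dB.

3.6 dB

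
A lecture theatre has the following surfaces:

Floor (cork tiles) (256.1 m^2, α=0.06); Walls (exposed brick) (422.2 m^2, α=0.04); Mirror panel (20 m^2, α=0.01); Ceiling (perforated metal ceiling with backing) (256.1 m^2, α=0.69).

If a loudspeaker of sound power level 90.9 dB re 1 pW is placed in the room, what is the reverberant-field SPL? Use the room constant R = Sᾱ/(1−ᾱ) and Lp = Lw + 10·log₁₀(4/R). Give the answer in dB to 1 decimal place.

A = 209.163 sabins; S = 954.4 m^2.
ᾱ = 0.2192, so room constant R = A/(1−ᾱ) = 267.883 m^2.
Lp = 90.9 + 10·log₁₀(4/267.883) = 90.9 + (-18.26) = 72.6 dB.

72.6 dB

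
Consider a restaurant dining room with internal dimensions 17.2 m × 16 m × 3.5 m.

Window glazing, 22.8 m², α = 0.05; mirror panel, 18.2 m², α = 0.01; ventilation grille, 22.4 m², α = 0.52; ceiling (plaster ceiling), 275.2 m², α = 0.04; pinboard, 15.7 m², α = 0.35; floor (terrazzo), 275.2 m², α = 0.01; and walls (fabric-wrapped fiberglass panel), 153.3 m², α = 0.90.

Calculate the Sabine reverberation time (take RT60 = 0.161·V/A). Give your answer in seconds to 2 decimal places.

Total absorption A = 22.8*0.05 + 18.2*0.01 + 22.4*0.52 + 275.2*0.04 + 15.7*0.35 + 275.2*0.01 + 153.3*0.90
  = 1.140 + 0.182 + 11.648 + 11.008 + 5.495 + 2.752 + 137.970 = 170.195 m² sabins.
Room volume: 963.2 m³.
RT60 = 0.161 · V / A = 0.161 × 963.2 / 170.195 = 0.91 s.

0.91 sec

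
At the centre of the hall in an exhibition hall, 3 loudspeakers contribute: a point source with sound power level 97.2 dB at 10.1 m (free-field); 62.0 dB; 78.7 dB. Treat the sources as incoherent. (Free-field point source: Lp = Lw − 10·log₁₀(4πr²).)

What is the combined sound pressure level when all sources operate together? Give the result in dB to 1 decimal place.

79.0 dB

Source at 10.1 m: Lp = 97.2 − 10·log₁₀(4π·10.1²) = 97.2 − 10·log₁₀(1281.895) = 66.1 dB.
Sum in the linear (power) domain: Σ 10^(Lᵢ/10) = 10^(66.1/10) + 10^(62.0/10) + 10^(78.7/10) = 7.979e+07.
Back to dB: 10·log₁₀ Σ = 79.0 dB.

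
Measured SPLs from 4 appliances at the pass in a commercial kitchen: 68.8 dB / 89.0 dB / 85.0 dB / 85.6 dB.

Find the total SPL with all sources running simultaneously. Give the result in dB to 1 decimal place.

Sum in the linear (power) domain: Σ 10^(Lᵢ/10) = 10^(68.8/10) + 10^(89.0/10) + 10^(85.0/10) + 10^(85.6/10) = 1.481e+09.
Back to dB: 10·log₁₀ Σ = 91.7 dB.

91.7 dB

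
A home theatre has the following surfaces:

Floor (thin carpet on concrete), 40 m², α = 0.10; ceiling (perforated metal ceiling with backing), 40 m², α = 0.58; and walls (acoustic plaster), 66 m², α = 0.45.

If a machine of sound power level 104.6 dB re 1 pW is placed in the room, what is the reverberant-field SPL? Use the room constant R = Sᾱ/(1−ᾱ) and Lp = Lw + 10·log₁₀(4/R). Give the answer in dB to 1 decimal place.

90.9 dB

Σ(Sᵢαᵢ) = 40×0.10 + 40×0.58 + 66×0.45 = 56.900; total area S = 146.0 m².
ᾱ = 56.900/146.0 = 0.3897; R = Sᾱ/(1−ᾱ) = 56.900/(1−0.3897) = 93.233 m².
Lp = Lw + 10 log₁₀(4/R) = 104.6 -13.68 = 90.9 dB.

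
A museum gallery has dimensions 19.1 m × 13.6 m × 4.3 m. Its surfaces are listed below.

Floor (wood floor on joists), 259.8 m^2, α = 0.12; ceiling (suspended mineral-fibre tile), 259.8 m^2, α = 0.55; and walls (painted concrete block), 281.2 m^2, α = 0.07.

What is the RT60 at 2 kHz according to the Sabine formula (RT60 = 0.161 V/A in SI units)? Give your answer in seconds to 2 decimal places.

0.93 s

Summing Sᵢαᵢ: 31.176 + 142.890 + 19.684 → A = 193.750 sabins.
V = 19.1·13.6·4.3 = 1116.968 m³.
Sabine: RT60 = 0.161 × 1116.968 / 193.750 = 0.93 s.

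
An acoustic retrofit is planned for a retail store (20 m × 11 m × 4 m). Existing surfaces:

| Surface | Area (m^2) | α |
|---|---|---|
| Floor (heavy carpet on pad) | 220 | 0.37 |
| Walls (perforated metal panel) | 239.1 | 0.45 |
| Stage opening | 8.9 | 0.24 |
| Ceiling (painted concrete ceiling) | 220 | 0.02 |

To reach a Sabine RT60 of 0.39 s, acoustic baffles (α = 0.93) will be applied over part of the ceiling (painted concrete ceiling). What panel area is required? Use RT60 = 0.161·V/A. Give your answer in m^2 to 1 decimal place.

Total absorption A₁ = 220*0.37 + 239.1*0.45 + 8.9*0.24 + 220*0.02
  = 81.400 + 107.595 + 2.136 + 4.400 = 195.531 m^2 sabins.
V = 880 m³. Target absorption A₂ = 0.161 × 880 / 0.39 = 363.282 sabins.
Absorption to add: 363.282 − 195.531 = 167.751 sabins.
Each m^2 of panel replacing the ceiling (painted concrete ceiling) adds (0.93 − 0.02) = 0.91 sabins.
Area = ΔA/Δα = 167.751/0.91 = 184.3 m^2.

184.3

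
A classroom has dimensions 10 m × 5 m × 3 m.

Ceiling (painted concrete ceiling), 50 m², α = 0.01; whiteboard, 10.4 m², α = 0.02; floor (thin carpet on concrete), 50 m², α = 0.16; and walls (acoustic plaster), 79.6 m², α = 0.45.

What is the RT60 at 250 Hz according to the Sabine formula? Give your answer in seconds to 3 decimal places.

0.542 sec

A = Σ Sᵢαᵢ = 50·0.01 + 10.4·0.02 + 50·0.16 + 79.6·0.45 = 44.528 sabins.
Volume V = 10 × 5 × 3 = 150 m³.
T = 0.161 V/A = 0.161·150/44.528 = 0.542 s.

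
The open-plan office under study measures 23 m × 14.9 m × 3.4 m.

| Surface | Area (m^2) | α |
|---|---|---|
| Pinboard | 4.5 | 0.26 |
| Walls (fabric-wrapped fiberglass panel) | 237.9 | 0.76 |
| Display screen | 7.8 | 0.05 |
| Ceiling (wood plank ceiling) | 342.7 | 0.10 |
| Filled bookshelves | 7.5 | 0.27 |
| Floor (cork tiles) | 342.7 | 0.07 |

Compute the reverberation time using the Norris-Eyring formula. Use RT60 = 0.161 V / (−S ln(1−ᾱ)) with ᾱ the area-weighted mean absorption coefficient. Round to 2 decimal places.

0.67 s

Total surface area S = 4.5 + 237.9 + 7.8 + 342.7 + 7.5 + 342.7 = 943.1 m^2.
Σ(Sᵢαᵢ) = 4.5·0.26 + 237.9·0.76 + 7.8·0.05 + 342.7·0.10 + 7.5·0.27 + 342.7·0.07 = 242.648.
Mean coefficient ᾱ = A/S = 0.2573.
−S·ln(1−ᾱ) = −943.1 × ln(1 − 0.2573) = 280.537.
V = 23 × 14.9 × 3.4 = 1165.18 m³.
RT60 = 0.161 × 1165.18 / 280.537 = 0.67 s.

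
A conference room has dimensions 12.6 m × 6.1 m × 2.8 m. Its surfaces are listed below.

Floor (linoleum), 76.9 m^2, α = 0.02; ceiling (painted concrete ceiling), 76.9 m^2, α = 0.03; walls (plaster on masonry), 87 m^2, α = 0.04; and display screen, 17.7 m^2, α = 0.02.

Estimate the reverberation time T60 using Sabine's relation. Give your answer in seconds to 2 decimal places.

Equivalent absorption area: A = 76.9×0.02 + 76.9×0.03 + 87×0.04 + 17.7×0.02 = 7.679 m^2.
Volume V = 12.6 × 6.1 × 2.8 = 215.208 m³.
T = 0.161 V/A = 0.161·215.208/7.679 = 4.51 s.

4.51 seconds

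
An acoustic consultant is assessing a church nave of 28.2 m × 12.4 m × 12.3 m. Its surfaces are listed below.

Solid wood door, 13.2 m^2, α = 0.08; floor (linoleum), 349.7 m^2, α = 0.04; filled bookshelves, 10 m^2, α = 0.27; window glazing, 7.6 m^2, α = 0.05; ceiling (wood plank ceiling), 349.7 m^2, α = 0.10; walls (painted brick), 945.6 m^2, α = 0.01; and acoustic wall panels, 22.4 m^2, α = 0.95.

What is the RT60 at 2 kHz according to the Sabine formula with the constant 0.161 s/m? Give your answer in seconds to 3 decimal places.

8.260 s

Total absorption A = 13.2*0.08 + 349.7*0.04 + 10*0.27 + 7.6*0.05 + 349.7*0.10 + 945.6*0.01 + 22.4*0.95
  = 1.056 + 13.988 + 2.700 + 0.380 + 34.970 + 9.456 + 21.280 = 83.830 m^2 sabins.
Volume V = 28.2 × 12.4 × 12.3 = 4301.064 m³.
T = 0.161 V/A = 0.161·4301.064/83.830 = 8.260 s.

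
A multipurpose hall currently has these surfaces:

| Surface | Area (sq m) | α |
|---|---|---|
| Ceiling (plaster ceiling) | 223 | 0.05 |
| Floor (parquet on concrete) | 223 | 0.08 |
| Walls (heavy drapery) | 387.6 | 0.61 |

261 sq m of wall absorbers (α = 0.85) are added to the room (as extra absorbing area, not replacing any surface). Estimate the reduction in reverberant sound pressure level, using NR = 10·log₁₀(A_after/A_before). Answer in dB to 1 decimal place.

2.6 dB

Summing Sᵢαᵢ: 11.150 + 17.840 + 236.436 → A_before = 265.426 sabins.
Added absorption = 261 × 0.85 = 221.850 sabins.
New total A_after = 487.276 sabins.
Reduction = 10 log₁₀(A_after/A_before) = 10 log₁₀(1.8358) = 2.6 dB.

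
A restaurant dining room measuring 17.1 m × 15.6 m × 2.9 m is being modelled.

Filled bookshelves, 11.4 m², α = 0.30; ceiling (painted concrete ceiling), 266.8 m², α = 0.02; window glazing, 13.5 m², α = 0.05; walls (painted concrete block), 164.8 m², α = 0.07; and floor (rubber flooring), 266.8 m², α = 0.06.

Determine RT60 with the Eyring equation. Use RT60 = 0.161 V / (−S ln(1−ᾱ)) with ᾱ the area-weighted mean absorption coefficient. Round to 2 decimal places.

Total surface area S = 11.4 + 266.8 + 13.5 + 164.8 + 266.8 = 723.3 m².
Absorption A = 11.4×0.30 + 266.8×0.02 + 13.5×0.05 + 164.8×0.07 + 266.8×0.06 = 36.975 sabins.
ᾱ = 36.975 / 723.3 = 0.0511.
Eyring denominator: −S ln(1−ᾱ) = 37.938.
V = 17.1 × 15.6 × 2.9 = 773.604 m³.
RT60 = 0.161 × 773.604 / 37.938 = 3.28 s.

3.28 s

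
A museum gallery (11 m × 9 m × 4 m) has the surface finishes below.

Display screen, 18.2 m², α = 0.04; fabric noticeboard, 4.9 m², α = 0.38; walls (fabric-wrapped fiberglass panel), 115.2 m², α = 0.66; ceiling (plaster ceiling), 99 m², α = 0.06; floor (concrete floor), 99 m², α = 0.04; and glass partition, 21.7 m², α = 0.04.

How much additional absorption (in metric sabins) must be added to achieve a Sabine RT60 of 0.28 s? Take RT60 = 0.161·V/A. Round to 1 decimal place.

Total absorption A₁ = 18.2×0.04 + 4.9×0.38 + 115.2×0.66 + 99×0.06 + 99×0.04 + 21.7×0.04
  = 0.728 + 1.862 + 76.032 + 5.940 + 3.960 + 0.868 = 89.390 m² sabins.
Target A₂ = 0.161·396/0.28 = 227.700 sabins (V = 396 m³).
Shortfall: 227.700 − 89.390 = 138.3 sabins.

138.3 sabins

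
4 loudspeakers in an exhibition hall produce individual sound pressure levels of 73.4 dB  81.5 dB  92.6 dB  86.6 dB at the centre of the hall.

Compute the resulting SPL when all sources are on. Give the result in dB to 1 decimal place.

93.9 dB

Σ 10^(Lᵢ/10) = 2.44e+09.
Combined level = 10 log₁₀(2.44e+09) = 93.9 dB.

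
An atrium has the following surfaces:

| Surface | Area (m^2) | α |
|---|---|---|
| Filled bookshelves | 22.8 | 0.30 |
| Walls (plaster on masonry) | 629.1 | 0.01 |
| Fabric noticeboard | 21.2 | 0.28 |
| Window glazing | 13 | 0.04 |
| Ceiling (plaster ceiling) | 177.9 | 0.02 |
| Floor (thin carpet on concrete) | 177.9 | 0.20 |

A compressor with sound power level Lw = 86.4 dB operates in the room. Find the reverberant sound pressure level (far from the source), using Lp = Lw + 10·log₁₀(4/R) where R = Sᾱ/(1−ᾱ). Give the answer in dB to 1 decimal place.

A = 58.725 sabins; S = 1041.9 m^2.
ᾱ = 58.725/1041.9 = 0.0564; R = Sᾱ/(1−ᾱ) = 58.725/(1−0.0564) = 62.235 m^2.
Lp = Lw + 10 log₁₀(4/R) = 86.4 -11.92 = 74.5 dB.

74.5 dB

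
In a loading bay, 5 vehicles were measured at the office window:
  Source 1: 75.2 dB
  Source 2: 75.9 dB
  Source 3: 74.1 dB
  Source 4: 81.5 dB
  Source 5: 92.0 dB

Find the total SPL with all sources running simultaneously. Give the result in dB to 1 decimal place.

92.6 dB

Σ 10^(Lᵢ/10) = 1.824e+09.
L_total = 10·log₁₀(1.824e+09) = 92.6 dB.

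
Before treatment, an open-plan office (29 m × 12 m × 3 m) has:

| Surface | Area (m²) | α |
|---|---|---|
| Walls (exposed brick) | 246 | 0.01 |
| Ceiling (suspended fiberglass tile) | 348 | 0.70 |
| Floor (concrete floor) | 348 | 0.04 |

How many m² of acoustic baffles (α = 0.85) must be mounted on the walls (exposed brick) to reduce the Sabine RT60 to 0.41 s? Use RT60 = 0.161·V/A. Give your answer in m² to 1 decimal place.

178.5

Summing Sᵢαᵢ: 2.460 + 243.600 + 13.920 → A₁ = 259.980 sabins.
V = 1044 m³. Target absorption A₂ = 0.161 × 1044 / 0.41 = 409.961 sabins.
ΔA needed = 409.961 − 259.980 = 149.981 sabins.
Net gain per m²: Δα = 0.85 − 0.01 = 0.84.
Panel area = 149.981 / 0.84 = 178.5 m².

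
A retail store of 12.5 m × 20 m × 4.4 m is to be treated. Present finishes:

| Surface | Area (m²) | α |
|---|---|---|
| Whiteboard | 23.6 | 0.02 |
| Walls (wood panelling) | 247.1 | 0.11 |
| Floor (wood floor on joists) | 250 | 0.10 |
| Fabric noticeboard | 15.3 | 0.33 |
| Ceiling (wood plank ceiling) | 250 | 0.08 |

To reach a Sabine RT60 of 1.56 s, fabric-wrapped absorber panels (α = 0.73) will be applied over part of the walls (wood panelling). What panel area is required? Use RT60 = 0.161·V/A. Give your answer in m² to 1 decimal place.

57.8

A₁ = Σ Sᵢαᵢ = 23.6×0.02 + 247.1×0.11 + 250×0.10 + 15.3×0.33 + 250×0.08 = 77.702 sabins.
Required A₂ = 0.161·1100/1.56 = 113.526 sabins.
ΔA needed = 113.526 − 77.702 = 35.824 sabins.
Net gain per m²: Δα = 0.73 − 0.11 = 0.62.
Area = ΔA/Δα = 35.824/0.62 = 57.8 m².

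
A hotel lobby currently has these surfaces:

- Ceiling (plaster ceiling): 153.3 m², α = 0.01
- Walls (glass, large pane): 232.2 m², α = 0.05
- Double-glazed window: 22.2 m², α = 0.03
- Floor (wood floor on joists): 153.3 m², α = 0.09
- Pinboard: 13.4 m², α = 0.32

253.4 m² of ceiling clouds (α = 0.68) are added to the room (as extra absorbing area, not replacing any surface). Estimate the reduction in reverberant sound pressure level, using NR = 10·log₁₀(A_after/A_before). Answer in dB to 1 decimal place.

Summing Sᵢαᵢ: 1.533 + 11.610 + 0.666 + 13.797 + 4.288 → A_before = 31.894 sabins.
Treatment contributes 253.4·0.68 = 172.312 sabins.
A_after = 31.894 + 172.312 = 204.206 sabins.
Reduction = 10 log₁₀(A_after/A_before) = 10 log₁₀(6.4026) = 8.1 dB.

8.1 dB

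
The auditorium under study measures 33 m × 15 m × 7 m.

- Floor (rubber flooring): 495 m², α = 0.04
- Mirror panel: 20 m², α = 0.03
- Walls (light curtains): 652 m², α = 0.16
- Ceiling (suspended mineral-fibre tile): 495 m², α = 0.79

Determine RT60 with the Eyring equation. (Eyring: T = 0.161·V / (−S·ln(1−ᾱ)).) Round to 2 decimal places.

0.90 seconds

Total surface area S = 495 + 20 + 652 + 495 = 1662.0 m².
Σ(Sᵢαᵢ) = 495·0.04 + 20·0.03 + 652·0.16 + 495·0.79 = 515.770.
ᾱ = 515.770 / 1662.0 = 0.3103.
−S·ln(1−ᾱ) = −1662.0 × ln(1 − 0.3103) = 617.431.
V = 33 × 15 × 7 = 3465 m³.
T = 0.161·V/[−S·ln(1−ᾱ)] = 0.161·3465/617.431 = 0.90 s.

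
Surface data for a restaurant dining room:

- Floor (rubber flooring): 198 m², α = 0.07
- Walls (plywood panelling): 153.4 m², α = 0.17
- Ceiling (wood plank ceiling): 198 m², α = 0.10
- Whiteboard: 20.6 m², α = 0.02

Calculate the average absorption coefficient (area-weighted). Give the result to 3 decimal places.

S = Σ Sᵢ = 198 + 153.4 + 198 + 20.6 = 570.0 m².
A = 198*0.07 + 153.4*0.17 + 198*0.10 + 20.6*0.02 = 60.150 sabins.
ᾱ = 60.150 / 570.0 = 0.106.

0.106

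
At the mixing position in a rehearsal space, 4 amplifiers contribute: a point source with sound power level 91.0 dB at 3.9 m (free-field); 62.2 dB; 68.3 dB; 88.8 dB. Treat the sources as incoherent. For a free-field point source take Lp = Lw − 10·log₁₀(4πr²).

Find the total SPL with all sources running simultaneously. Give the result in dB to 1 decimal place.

88.9 dB

Source at 3.9 m: Lp = 91.0 − 10·log₁₀(4π·3.9²) = 91.0 − 10·log₁₀(191.134) = 68.2 dB.
Converting to relative power and adding: 10^(68.2/10) + 10^(62.2/10) + 10^(68.3/10) + 10^(88.8/10) = 7.736e+08.
L_total = 10·log₁₀(7.736e+08) = 88.9 dB.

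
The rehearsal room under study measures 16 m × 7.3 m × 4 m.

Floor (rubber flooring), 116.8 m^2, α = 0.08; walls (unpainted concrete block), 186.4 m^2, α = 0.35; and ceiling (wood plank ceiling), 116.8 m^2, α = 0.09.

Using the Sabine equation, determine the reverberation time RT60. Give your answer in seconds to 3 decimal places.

A = Σ Sᵢαᵢ = 116.8×0.08 + 186.4×0.35 + 116.8×0.09 = 85.096 sabins.
V = 16·7.3·4 = 467.2 m³.
T = 0.161 V/A = 0.161·467.2/85.096 = 0.884 s.

0.884 s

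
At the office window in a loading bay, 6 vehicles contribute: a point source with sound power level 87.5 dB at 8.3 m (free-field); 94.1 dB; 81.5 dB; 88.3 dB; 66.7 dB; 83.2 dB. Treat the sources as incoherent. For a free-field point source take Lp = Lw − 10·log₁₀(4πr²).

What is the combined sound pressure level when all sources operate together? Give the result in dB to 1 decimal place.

Source at 8.3 m: Lp = 87.5 − 10·log₁₀(4π·8.3²) = 87.5 − 10·log₁₀(865.697) = 58.1 dB.
Converting to relative power and adding: 10^(58.1/10) + 10^(94.1/10) + 10^(81.5/10) + 10^(88.3/10) + 10^(66.7/10) + 10^(83.2/10) = 3.602e+09.
Combined level = 10 log₁₀(3.602e+09) = 95.6 dB.

95.6 dB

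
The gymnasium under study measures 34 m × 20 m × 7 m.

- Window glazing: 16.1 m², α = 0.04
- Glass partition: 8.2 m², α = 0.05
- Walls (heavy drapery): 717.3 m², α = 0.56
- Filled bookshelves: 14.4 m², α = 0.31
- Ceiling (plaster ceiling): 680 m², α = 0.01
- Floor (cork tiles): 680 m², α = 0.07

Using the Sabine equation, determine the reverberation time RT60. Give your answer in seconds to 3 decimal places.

Equivalent absorption area: A = 16.1*0.04 + 8.2*0.05 + 717.3*0.56 + 14.4*0.31 + 680*0.01 + 680*0.07 = 461.606 m².
V = 34·20·7 = 4760 m³.
RT60 = 0.161 · V / A = 0.161 × 4760 / 461.606 = 1.660 s.

1.660 s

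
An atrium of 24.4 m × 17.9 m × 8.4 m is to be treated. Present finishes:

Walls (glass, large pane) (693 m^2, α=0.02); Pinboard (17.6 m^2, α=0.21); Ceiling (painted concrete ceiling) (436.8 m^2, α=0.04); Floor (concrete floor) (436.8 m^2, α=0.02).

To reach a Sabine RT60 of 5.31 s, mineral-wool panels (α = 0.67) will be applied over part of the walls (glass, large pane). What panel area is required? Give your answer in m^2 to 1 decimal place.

103.8

Summing Sᵢαᵢ: 13.860 + 3.696 + 17.472 + 8.736 → A₁ = 43.764 sabins.
Required A₂ = 0.161·3668.784/5.31 = 111.238 sabins.
Absorption to add: 111.238 − 43.764 = 67.474 sabins.
Net gain per m^2: Δα = 0.67 − 0.02 = 0.65.
Area = ΔA/Δα = 67.474/0.65 = 103.8 m^2.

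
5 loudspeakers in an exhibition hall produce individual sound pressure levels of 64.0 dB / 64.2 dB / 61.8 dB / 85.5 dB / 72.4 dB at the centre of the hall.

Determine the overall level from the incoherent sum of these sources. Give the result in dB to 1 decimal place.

Σ 10^(Lᵢ/10) = 3.788e+08.
L_total = 10·log₁₀(3.788e+08) = 85.8 dB.

85.8 dB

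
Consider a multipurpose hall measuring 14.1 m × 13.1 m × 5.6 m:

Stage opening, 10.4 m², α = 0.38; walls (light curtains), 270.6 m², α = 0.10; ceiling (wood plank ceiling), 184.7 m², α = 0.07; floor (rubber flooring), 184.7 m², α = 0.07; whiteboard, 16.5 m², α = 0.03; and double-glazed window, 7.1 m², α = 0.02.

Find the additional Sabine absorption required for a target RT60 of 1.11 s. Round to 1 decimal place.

92.5 sabins

Summing Sᵢαᵢ: 3.952 + 27.060 + 12.929 + 12.929 + 0.495 + 0.142 → A₁ = 57.507 sabins.
For T = 1.11 s, need A₂ = 0.161·V/T = 0.161·1034.376/1.11 = 150.031 sabins.
ΔA = A₂ − A₁ = 150.031 − 57.507 = 92.5 sabins.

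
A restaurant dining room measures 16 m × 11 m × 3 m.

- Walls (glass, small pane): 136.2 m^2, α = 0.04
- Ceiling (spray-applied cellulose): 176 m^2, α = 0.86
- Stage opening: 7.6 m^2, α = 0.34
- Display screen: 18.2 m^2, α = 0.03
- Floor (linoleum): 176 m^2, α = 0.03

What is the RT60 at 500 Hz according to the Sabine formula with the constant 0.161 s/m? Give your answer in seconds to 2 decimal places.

A = Σ Sᵢαᵢ = 136.2·0.04 + 176·0.86 + 7.6·0.34 + 18.2·0.03 + 176·0.03 = 165.218 sabins.
Volume V = 16 × 11 × 3 = 528 m³.
Sabine: RT60 = 0.161 × 528 / 165.218 = 0.51 s.

0.51 s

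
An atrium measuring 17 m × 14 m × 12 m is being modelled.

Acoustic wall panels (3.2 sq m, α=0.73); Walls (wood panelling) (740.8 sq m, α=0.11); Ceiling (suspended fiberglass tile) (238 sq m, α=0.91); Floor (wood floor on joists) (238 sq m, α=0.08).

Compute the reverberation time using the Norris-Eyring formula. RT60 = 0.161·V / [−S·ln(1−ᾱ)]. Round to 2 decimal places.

1.24 sec

S = Σ Sᵢ = 1220.0 sq m.
Absorption A = 3.2·0.73 + 740.8·0.11 + 238·0.91 + 238·0.08 = 319.444 sabins.
ᾱ = 319.444 / 1220.0 = 0.2618.
Eyring denominator: −S ln(1−ᾱ) = 370.319.
V = 17 × 14 × 12 = 2856 m³.
T = 0.161·V/[−S·ln(1−ᾱ)] = 0.161·2856/370.319 = 1.24 s.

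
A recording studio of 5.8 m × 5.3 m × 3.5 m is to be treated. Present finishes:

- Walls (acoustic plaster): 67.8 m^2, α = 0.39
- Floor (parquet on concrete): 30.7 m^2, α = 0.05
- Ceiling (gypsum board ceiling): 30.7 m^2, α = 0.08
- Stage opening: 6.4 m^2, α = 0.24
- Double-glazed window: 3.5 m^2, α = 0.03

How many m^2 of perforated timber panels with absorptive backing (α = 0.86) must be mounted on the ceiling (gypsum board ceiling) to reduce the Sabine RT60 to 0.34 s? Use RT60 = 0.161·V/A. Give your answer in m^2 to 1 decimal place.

Equivalent absorption area: A₁ = 67.8*0.39 + 30.7*0.05 + 30.7*0.08 + 6.4*0.24 + 3.5*0.03 = 32.074 m^2.
Required A₂ = 0.161·107.59/0.34 = 50.947 sabins.
Absorption to add: 50.947 − 32.074 = 18.873 sabins.
Each m^2 of panel replacing the ceiling (gypsum board ceiling) adds (0.86 − 0.08) = 0.78 sabins.
Panel area = 18.873 / 0.78 = 24.2 m^2.

24.2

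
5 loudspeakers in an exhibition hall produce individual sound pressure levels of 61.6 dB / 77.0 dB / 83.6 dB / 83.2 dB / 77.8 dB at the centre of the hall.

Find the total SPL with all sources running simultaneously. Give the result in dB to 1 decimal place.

87.4 dB

Sum in the linear (power) domain: Σ 10^(Lᵢ/10) = 10^(61.6/10) + 10^(77.0/10) + 10^(83.6/10) + 10^(83.2/10) + 10^(77.8/10) = 5.498e+08.
Combined level = 10 log₁₀(5.498e+08) = 87.4 dB.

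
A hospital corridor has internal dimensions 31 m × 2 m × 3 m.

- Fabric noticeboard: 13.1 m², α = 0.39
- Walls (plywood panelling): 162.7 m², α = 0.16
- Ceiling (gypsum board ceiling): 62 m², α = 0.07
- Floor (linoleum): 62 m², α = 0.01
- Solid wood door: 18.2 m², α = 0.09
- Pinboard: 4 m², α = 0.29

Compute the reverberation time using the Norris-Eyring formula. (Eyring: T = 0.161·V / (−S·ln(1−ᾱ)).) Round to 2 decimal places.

S = Σ Sᵢ = 322.0 m².
Absorption A = 13.1·0.39 + 162.7·0.16 + 62·0.07 + 62·0.01 + 18.2·0.09 + 4·0.29 = 38.899 sabins.
Mean coefficient ᾱ = A/S = 0.1208.
−S·ln(1−ᾱ) = −322.0 × ln(1 − 0.1208) = 41.455.
V = 31 × 2 × 3 = 186 m³.
T = 0.161·V/[−S·ln(1−ᾱ)] = 0.161·186/41.455 = 0.72 s.

0.72 seconds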